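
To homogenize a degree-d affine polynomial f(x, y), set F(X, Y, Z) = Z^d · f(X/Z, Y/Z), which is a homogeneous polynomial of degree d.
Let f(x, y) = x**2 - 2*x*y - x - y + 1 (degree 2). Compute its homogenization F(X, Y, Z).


F(X, Y, Z) = X**2 - 2*X*Y - X*Z - Y*Z + Z**2

deg(f) = 2.
Substitute x = X/Z, y = Y/Z into f, then multiply by Z^2.
  monomial 1·x^2·y^0 ↦ 1·X^2·Y^0·Z^0.
  monomial -2·x^1·y^1 ↦ -2·X^1·Y^1·Z^0.
  monomial -1·x^1·y^0 ↦ -1·X^1·Y^0·Z^1.
  monomial -1·x^0·y^1 ↦ -1·X^0·Y^1·Z^1.
  monomial 1·x^0·y^0 ↦ 1·X^0·Y^0·Z^2.
Collecting: F(X, Y, Z) = X**2 - 2*X*Y - X*Z - Y*Z + Z**2.


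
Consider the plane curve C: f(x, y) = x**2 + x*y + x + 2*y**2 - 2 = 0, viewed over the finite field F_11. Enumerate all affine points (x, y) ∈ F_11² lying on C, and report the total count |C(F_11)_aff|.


Affine F_11-points: {(0, 1), (0, 10), (1, 0), (1, 5), (2, 4), (2, 6), (4, 4), (4, 5), (9, 0), (9, 1)}; count = 10.

For each of the 121 pairs (x, y) ∈ F_11², evaluate f(x, y) mod 11. Record the zeros.
  x = 0: [0↦9, 1↦0, 2↦6, 3↦5, 4↦8, 5↦4, 6↦4, 7↦8, 8↦5, 9↦6, 10↦0]  zeros at y ∈ {1, 10}
  x = 1: [0↦0, 1↦3, 2↦10, 3↦10, 4↦3, 5↦0, 6↦1, 7↦6, 8↦4, 9↦6, 10↦1]  zeros at y ∈ {0, 5}
  x = 2: [0↦4, 1↦8, 2↦5, 3↦6, 4↦0, 5↦9, 6↦0, 7↦6, 8↦5, 9↦8, 10↦4]  zeros at y ∈ {4, 6}
  x = 3: [0↦10, 1↦4, 2↦2, 3↦4, 4↦10, 5↦9, 6↦1, 7↦8, 8↦8, 9↦1, 10↦9]  zeros at y ∈ ∅
  x = 4: [0↦7, 1↦2, 2↦1, 3↦4, 4↦0, 5↦0, 6↦4, 7↦1, 8↦2, 9↦7, 10↦5]  zeros at y ∈ {4, 5}
  x = 5: [0↦6, 1↦2, 2↦2, 3↦6, 4↦3, 5↦4, 6↦9, 7↦7, 8↦9, 9↦4, 10↦3]  zeros at y ∈ ∅
  x = 6: [0↦7, 1↦4, 2↦5, 3↦10, 4↦8, 5↦10, 6↦5, 7↦4, 8↦7, 9↦3, 10↦3]  zeros at y ∈ ∅
  x = 7: [0↦10, 1↦8, 2↦10, 3↦5, 4↦4, 5↦7, 6↦3, 7↦3, 8↦7, 9↦4, 10↦5]  zeros at y ∈ ∅
  x = 8: [0↦4, 1↦3, 2↦6, 3↦2, 4↦2, 5↦6, 6↦3, 7↦4, 8↦9, 9↦7, 10↦9]  zeros at y ∈ ∅
  x = 9: [0↦0, 1↦0, 2↦4, 3↦1, 4↦2, 5↦7, 6↦5, 7↦7, 8↦2, 9↦1, 10↦4]  zeros at y ∈ {0, 1}
  x = 10: [0↦9, 1↦10, 2↦4, 3↦2, 4↦4, 5↦10, 6↦9, 7↦1, 8↦8, 9↦8, 10↦1]  zeros at y ∈ ∅
Collecting zeros: affine points = {(0, 1), (0, 10), (1, 0), (1, 5), (2, 4), (2, 6), (4, 4), (4, 5), (9, 0), (9, 1)}.
Total count |C(F_11)_aff| = 10.


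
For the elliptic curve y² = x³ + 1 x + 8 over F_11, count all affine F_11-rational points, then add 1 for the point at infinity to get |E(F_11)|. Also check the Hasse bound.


Affine points = {(3, 4), (3, 7), (8, 0), (9, 3), (9, 8)}; affine count = 5; |E(F_11)| = 6.

Discriminant check: Δ ∝ 4a³ + 27b² = 4·1³ + 27·8² = 4·1 + 27·64 ≡ 5 (mod 11). Nonzero ⇒ E is nonsingular.
For each x ∈ F_11, compute rhs = x³ + 1·x + 8 mod 11, then count y ∈ F_11 with y² ≡ rhs.
  x = 0: rhs = 8, matching y values: none (0 points).
  x = 1: rhs = 10, matching y values: none (0 points).
  x = 2: rhs = 7, matching y values: none (0 points).
  x = 3: rhs = 5, matching y values: 4, 7 (2 points).
  x = 4: rhs = 10, matching y values: none (0 points).
  x = 5: rhs = 6, matching y values: none (0 points).
  x = 6: rhs = 10, matching y values: none (0 points).
  x = 7: rhs = 6, matching y values: none (0 points).
  x = 8: rhs = 0, matching y values: 0 (1 points).
  x = 9: rhs = 9, matching y values: 3, 8 (2 points).
  x = 10: rhs = 6, matching y values: none (0 points).
Total affine count: 5.
Full point count |E(F_11)| = 5 + 1 = 6.
Hasse bound: |6 − (11+1)| = |-6| = 6 ≤ 2√11 ≈ 6.6332 ✓.


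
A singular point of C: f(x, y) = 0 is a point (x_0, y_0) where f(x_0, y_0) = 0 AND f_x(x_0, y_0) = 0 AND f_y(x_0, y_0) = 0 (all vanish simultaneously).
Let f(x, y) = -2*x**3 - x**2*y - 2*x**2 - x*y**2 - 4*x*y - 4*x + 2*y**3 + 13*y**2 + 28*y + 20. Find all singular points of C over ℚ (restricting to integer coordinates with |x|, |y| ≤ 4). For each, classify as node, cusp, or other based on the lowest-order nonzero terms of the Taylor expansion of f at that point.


Singular points: {(0, -2)}; classification: cusp.

Compute partial derivatives:
  f_x = -6*x**2 - 2*x*y - 4*x - y**2 - 4*y - 4.
  f_y = -x**2 - 2*x*y - 4*x + 6*y**2 + 26*y + 28.
Scan x_0 ∈ {−4, ..., 4}. For each x_0, f_y(x_0, y) is a polynomial in y; find its integer roots y ∈ {−4, ..., 4}, then test f_x and f at those candidates.
  x = -4: f_y(-4, y) = 6*y**2 + 34*y + 28; vanishes at y ∈ {-1}. (-4, -1): f_x = -89 ≠ 0.
  x = -3: f_y(-3, y) = 6*y**2 + 32*y + 31; no integer root y with |y| ≤ 4.
  x = -2: f_y(-2, y) = 6*y**2 + 30*y + 32; no integer root y with |y| ≤ 4.
  x = -1: f_y(-1, y) = 6*y**2 + 28*y + 31; no integer root y with |y| ≤ 4.
  x = 0: f_y(0, y) = 6*y**2 + 26*y + 28; vanishes at y ∈ {-2}. (0, -2): f_x = 0, f = 0 — SINGULAR.
  x = 1: f_y(1, y) = 6*y**2 + 24*y + 23; no integer root y with |y| ≤ 4.
  x = 2: f_y(2, y) = 6*y**2 + 22*y + 16; vanishes at y ∈ {-1}. (2, -1): f_x = -29 ≠ 0.
  x = 3: f_y(3, y) = 6*y**2 + 20*y + 7; no integer root y with |y| ≤ 4.
  x = 4: f_y(4, y) = 6*y**2 + 18*y - 4; no integer root y with |y| ≤ 4.
Only singular point on the grid: (0, -2).
Classify: substitute x = 0 + u, y = -2 + v and expand: f = -2*u**3 - u**2*v - u*v**2 + 2*v**3 + v**2.
No constant or linear terms (consistent with a singular point). Quadratic part: v**2. Cubic part: -2*u**3 - u**2*v - u*v**2 + 2*v**3.
The quadratic part v**2 is a perfect square, so there is a single (double) tangent line v = 0, i.e. y = -2. Restricting the cubic part to that line (v = 0) leaves -2*u**3 ≠ 0, so f is not divisible by v and the branch is v² ≈ 2*u**3 to lowest order — this is a cusp.
Classification: cusp.


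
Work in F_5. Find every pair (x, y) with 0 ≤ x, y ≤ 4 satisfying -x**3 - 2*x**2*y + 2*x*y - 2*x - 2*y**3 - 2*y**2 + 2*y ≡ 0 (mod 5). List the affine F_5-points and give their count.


Affine F_5-points: {(0, 0), (0, 2), (1, 1), (1, 4), (2, 2), (2, 3), (2, 4), (3, 3), (4, 2), (4, 3), (4, 4)}; count = 11.

For each of the 25 pairs (x, y) ∈ F_5², evaluate f(x, y) mod 5. Record the zeros.
  x = 0: [0↦0, 1↦3, 2↦0, 3↦4, 4↦3]  zeros at y ∈ {0, 2}
  x = 1: [0↦2, 1↦0, 2↦2, 3↦1, 4↦0]  zeros at y ∈ {1, 4}
  x = 2: [0↦3, 1↦2, 2↦0, 3↦0, 4↦0]  zeros at y ∈ {2, 3, 4}
  x = 3: [0↦2, 1↦3, 2↦3, 3↦0, 4↦2]  zeros at y ∈ {3}
  x = 4: [0↦3, 1↦2, 2↦0, 3↦0, 4↦0]  zeros at y ∈ {2, 3, 4}
Collecting zeros: affine points = {(0, 0), (0, 2), (1, 1), (1, 4), (2, 2), (2, 3), (2, 4), (3, 3), (4, 2), (4, 3), (4, 4)}.
Total count |C(F_5)_aff| = 11.


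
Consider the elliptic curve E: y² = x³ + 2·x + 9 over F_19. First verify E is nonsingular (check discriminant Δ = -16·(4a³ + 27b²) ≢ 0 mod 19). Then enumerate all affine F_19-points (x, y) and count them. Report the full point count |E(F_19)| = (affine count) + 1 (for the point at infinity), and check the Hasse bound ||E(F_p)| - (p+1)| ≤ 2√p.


Affine points = {(0, 3), (0, 16), (3, 2), (3, 17), (4, 9), (4, 10), (5, 7), (5, 12), (6, 3), (6, 16), (7, 9), (7, 10), (8, 9), (8, 10), (13, 3), (13, 16), (14, 8), (14, 11), (17, 4), (17, 15), (18, 5), (18, 14)}; affine count = 22; |E(F_19)| = 23.

Discriminant check: Δ ∝ 4a³ + 27b² = 4·2³ + 27·9² = 4·8 + 27·81 ≡ 15 (mod 19). Nonzero ⇒ E is nonsingular.
For each x ∈ F_19, compute rhs = x³ + 2·x + 9 mod 19, then count y ∈ F_19 with y² ≡ rhs.
  x = 0: rhs = 9, matching y values: 3, 16 (2 points).
  x = 1: rhs = 12, matching y values: none (0 points).
  x = 2: rhs = 2, matching y values: none (0 points).
  x = 3: rhs = 4, matching y values: 2, 17 (2 points).
  x = 4: rhs = 5, matching y values: 9, 10 (2 points).
  x = 5: rhs = 11, matching y values: 7, 12 (2 points).
  x = 6: rhs = 9, matching y values: 3, 16 (2 points).
  x = 7: rhs = 5, matching y values: 9, 10 (2 points).
  x = 8: rhs = 5, matching y values: 9, 10 (2 points).
  x = 9: rhs = 15, matching y values: none (0 points).
  x = 10: rhs = 3, matching y values: none (0 points).
  x = 11: rhs = 13, matching y values: none (0 points).
  x = 12: rhs = 13, matching y values: none (0 points).
  x = 13: rhs = 9, matching y values: 3, 16 (2 points).
  x = 14: rhs = 7, matching y values: 8, 11 (2 points).
  x = 15: rhs = 13, matching y values: none (0 points).
  x = 16: rhs = 14, matching y values: none (0 points).
  x = 17: rhs = 16, matching y values: 4, 15 (2 points).
  x = 18: rhs = 6, matching y values: 5, 14 (2 points).
Total affine count: 22.
Full point count |E(F_19)| = 22 + 1 = 23.
Hasse bound: |23 − (19+1)| = |3| = 3 ≤ 2√19 ≈ 8.7178 ✓.


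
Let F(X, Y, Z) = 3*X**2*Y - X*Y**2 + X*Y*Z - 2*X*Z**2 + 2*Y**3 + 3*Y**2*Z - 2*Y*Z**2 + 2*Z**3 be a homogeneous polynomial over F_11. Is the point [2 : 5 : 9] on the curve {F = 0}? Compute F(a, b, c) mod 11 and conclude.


F(2,5,9) ≡ 7 (mod 11); P is NOT on the curve.

Evaluate F(2, 5, 9) term-by-term (mod 11).
  3*X**2*Y ↦ 3·4·5·1 = 60
  -X*Y**2 ↦ -1·2·25·1 = -50
  X*Y*Z ↦ 1·2·5·9 = 90
  -2*X*Z**2 ↦ -2·2·1·81 = -324
  2*Y**3 ↦ 2·1·125·1 = 250
  3*Y**2*Z ↦ 3·1·25·9 = 675
  -2*Y*Z**2 ↦ -2·1·5·81 = -810
  2*Z**3 ↦ 2·1·1·729 = 1458
Sum: F(2, 5, 9) = (60) + (-50) + (90) + (-324) + (250) + (675) + (-810) + (1458) = 1349.
Reducing mod 11: 1349 ≡ 7 (mod 11).
Since F(a, b, c) ≡ 7 ≠ 0 (mod 11), P does NOT lie on the curve.


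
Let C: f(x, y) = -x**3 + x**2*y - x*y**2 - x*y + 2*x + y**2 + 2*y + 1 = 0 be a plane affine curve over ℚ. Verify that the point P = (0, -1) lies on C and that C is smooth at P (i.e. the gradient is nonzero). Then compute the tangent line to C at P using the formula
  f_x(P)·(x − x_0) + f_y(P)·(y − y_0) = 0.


Tangent line at P: 2*x = 0.

Step 1: f(0, -1) = 0, so P lies on C.
Step 2: partial derivatives
  f_x(x, y) = -3*x**2 + 2*x*y - y**2 - y + 2, f_y(x, y) = x**2 - 2*x*y - x + 2*y + 2.
  f_x(P) = 2, f_y(P) = 0 (gradient nonzero, so P is smooth).
Step 3: tangent line at P: 2·(x − 0) + 0·(y − -1) = 0.
Expanding: 2*x = 0.


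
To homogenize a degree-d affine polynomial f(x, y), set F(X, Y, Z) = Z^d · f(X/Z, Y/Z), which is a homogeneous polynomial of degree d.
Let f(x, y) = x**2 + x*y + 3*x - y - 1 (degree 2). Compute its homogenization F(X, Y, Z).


F(X, Y, Z) = X**2 + X*Y + 3*X*Z - Y*Z - Z**2

deg(f) = 2.
Substitute x = X/Z, y = Y/Z into f, then multiply by Z^2.
  monomial 1·x^2·y^0 ↦ 1·X^2·Y^0·Z^0.
  monomial 1·x^1·y^1 ↦ 1·X^1·Y^1·Z^0.
  monomial 3·x^1·y^0 ↦ 3·X^1·Y^0·Z^1.
  monomial -1·x^0·y^1 ↦ -1·X^0·Y^1·Z^1.
  monomial -1·x^0·y^0 ↦ -1·X^0·Y^0·Z^2.
Collecting: F(X, Y, Z) = X**2 + X*Y + 3*X*Z - Y*Z - Z**2.


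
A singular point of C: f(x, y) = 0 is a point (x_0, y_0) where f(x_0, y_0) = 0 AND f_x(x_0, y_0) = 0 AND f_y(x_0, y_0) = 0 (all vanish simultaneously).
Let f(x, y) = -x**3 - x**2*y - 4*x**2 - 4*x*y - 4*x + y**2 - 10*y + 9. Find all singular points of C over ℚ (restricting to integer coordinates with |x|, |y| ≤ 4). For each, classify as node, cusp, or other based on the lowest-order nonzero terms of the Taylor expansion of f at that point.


Singular points: {(-2, 3)}; classification: node.

Compute partial derivatives:
  f_x = -3*x**2 - 2*x*y - 8*x - 4*y - 4.
  f_y = -x**2 - 4*x + 2*y - 10.
Scan x_0 ∈ {−4, ..., 4}. For each x_0, f_y(x_0, y) is a polynomial in y; find its integer roots y ∈ {−4, ..., 4}, then test f_x and f at those candidates.
  x = -4: f_y(-4, y) = 2*y - 10; no integer root y with |y| ≤ 4.
  x = -3: f_y(-3, y) = 2*y - 7; no integer root y with |y| ≤ 4.
  x = -2: f_y(-2, y) = 2*y - 6; vanishes at y ∈ {3}. (-2, 3): f_x = 0, f = 0 — SINGULAR.
  x = -1: f_y(-1, y) = 2*y - 7; no integer root y with |y| ≤ 4.
  x = 0: f_y(0, y) = 2*y - 10; no integer root y with |y| ≤ 4.
  x = 1: f_y(1, y) = 2*y - 15; no integer root y with |y| ≤ 4.
  x = 2: f_y(2, y) = 2*y - 22; no integer root y with |y| ≤ 4.
  x = 3: f_y(3, y) = 2*y - 31; no integer root y with |y| ≤ 4.
  x = 4: f_y(4, y) = 2*y - 42; no integer root y with |y| ≤ 4.
Only singular point on the grid: (-2, 3).
Classify: substitute x = -2 + u, y = 3 + v and expand: f = -u**3 - u**2*v - u**2 + v**2.
No constant or linear terms (consistent with a singular point). Quadratic part: -u**2 + v**2. Cubic part: -u**3 - u**2*v.
The quadratic part v**2 - u**2 = (v − u)(v + u) splits into two distinct linear factors, so there are two distinct tangent lines y − 3 = ±(x − -2) — this is a node (ordinary double point).
Classification: node.


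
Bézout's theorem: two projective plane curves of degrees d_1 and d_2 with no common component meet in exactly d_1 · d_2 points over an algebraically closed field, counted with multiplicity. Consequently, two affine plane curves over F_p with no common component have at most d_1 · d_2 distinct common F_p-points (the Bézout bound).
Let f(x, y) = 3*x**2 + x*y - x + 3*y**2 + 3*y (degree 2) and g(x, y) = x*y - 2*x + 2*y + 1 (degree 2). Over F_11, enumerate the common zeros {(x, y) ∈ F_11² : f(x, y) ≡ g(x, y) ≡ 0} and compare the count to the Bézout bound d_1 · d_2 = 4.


Common zeros: {(1, 4), (3, 1)}; count = 2; Bézout bound = 4.

deg(f) = 2, deg(g) = 2, so Bézout bound = 4.
Scan x ∈ F_11. For each x, list the y ∈ F_11 with f(x, y) ≡ 0 and those with g(x, y) ≡ 0 (mod 11); the common zeros in that column are the intersection.
  x = 0: f ≡ 0 at y ∈ {0, 10}; g ≡ 0 at y ∈ {5}; common: ∅.
  x = 1: f ≡ 0 at y ∈ {2, 4}; g ≡ 0 at y ∈ {4}; common: {4}.
  x = 2: f ≡ 0 at y ∈ {5, 8}; g ≡ 0 at y ∈ {9}; common: ∅.
  x = 3: f ≡ 0 at y ∈ {1, 8}; g ≡ 0 at y ∈ {1}; common: {1}.
  x = 4: f ≡ 0 at y ∈ {0, 5}; g ≡ 0 at y ∈ {3}; common: ∅.
  x = 5: f ≡ 0 at y ∈ {3, 9}; g ≡ 0 at y ∈ {6}; common: ∅.
  x = 6: f ≡ 0 at y ∈ {2, 6}; g ≡ 0 at y ∈ {0}; common: ∅.
  x = 7: f ≡ 0 at y ∈ {6, 9}; g ≡ 0 at y ∈ {10}; common: ∅.
  x = 8: f ≡ 0 at y ∈ {1, 10}; g ≡ 0 at y ∈ {7}; common: ∅.
  x = 9: f ≡ 0 at y ∈ {3, 4}; g ≡ 0 at y ∈ ∅; common: ∅.
  x = 10: f ≡ 0 at y ∈ {7}; g ≡ 0 at y ∈ {8}; common: ∅.
Collecting: common zeros = {(1, 4), (3, 1)}, so the count is 2.
Comparison with the Bézout bound: 2 ≤ 4 = deg(f)·deg(g), as expected for curves with no common component (the affine F_11-count falls short of the bound because intersections may lie at infinity, over extension fields, or carry multiplicity).


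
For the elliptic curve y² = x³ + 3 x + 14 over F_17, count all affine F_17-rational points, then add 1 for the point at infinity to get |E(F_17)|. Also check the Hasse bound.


Affine points = {(1, 1), (1, 16), (3, 4), (3, 13), (5, 1), (5, 16), (7, 2), (7, 15), (11, 1), (11, 16), (15, 0)}; affine count = 11; |E(F_17)| = 12.

Discriminant check: Δ ∝ 4a³ + 27b² = 4·3³ + 27·14² = 4·27 + 27·196 ≡ 11 (mod 17). Nonzero ⇒ E is nonsingular.
For each x ∈ F_17, compute rhs = x³ + 3·x + 14 mod 17, then count y ∈ F_17 with y² ≡ rhs.
  x = 0: rhs = 14, matching y values: none (0 points).
  x = 1: rhs = 1, matching y values: 1, 16 (2 points).
  x = 2: rhs = 11, matching y values: none (0 points).
  x = 3: rhs = 16, matching y values: 4, 13 (2 points).
  x = 4: rhs = 5, matching y values: none (0 points).
  x = 5: rhs = 1, matching y values: 1, 16 (2 points).
  x = 6: rhs = 10, matching y values: none (0 points).
  x = 7: rhs = 4, matching y values: 2, 15 (2 points).
  x = 8: rhs = 6, matching y values: none (0 points).
  x = 9: rhs = 5, matching y values: none (0 points).
  x = 10: rhs = 7, matching y values: none (0 points).
  x = 11: rhs = 1, matching y values: 1, 16 (2 points).
  x = 12: rhs = 10, matching y values: none (0 points).
  x = 13: rhs = 6, matching y values: none (0 points).
  x = 14: rhs = 12, matching y values: none (0 points).
  x = 15: rhs = 0, matching y values: 0 (1 points).
  x = 16: rhs = 10, matching y values: none (0 points).
Total affine count: 11.
Full point count |E(F_17)| = 11 + 1 = 12.
Hasse bound: |12 − (17+1)| = |-6| = 6 ≤ 2√17 ≈ 8.2462 ✓.


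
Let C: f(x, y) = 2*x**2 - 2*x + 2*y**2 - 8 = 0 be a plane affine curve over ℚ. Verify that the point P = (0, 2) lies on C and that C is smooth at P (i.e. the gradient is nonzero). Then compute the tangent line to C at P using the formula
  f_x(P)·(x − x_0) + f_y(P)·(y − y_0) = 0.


Tangent line at P: -2*x + 8*y - 16 = 0.

Step 1: f(0, 2) = 0, so P lies on C.
Step 2: partial derivatives
  f_x(x, y) = 4*x - 2, f_y(x, y) = 4*y.
  f_x(P) = -2, f_y(P) = 8 (gradient nonzero, so P is smooth).
Step 3: tangent line at P: -2·(x − 0) + 8·(y − 2) = 0.
Expanding: -2*x + 8*y - 16 = 0.


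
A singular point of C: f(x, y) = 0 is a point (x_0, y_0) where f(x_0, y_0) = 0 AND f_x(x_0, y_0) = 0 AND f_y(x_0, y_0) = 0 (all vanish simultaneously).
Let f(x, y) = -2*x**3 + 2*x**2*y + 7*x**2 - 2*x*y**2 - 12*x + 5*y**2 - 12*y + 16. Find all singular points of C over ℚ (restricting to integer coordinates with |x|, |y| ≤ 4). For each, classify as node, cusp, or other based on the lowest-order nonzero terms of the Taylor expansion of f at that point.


Singular points: {(2, 2)}; classification: node.

Compute partial derivatives:
  f_x = -6*x**2 + 4*x*y + 14*x - 2*y**2 - 12.
  f_y = 2*x**2 - 4*x*y + 10*y - 12.
Scan x_0 ∈ {−4, ..., 4}. For each x_0, f_y(x_0, y) is a polynomial in y; find its integer roots y ∈ {−4, ..., 4}, then test f_x and f at those candidates.
  x = -4: f_y(-4, y) = 26*y + 20; no integer root y with |y| ≤ 4.
  x = -3: f_y(-3, y) = 22*y + 6; no integer root y with |y| ≤ 4.
  x = -2: f_y(-2, y) = 18*y - 4; no integer root y with |y| ≤ 4.
  x = -1: f_y(-1, y) = 14*y - 10; no integer root y with |y| ≤ 4.
  x = 0: f_y(0, y) = 10*y - 12; no integer root y with |y| ≤ 4.
  x = 1: f_y(1, y) = 6*y - 10; no integer root y with |y| ≤ 4.
  x = 2: f_y(2, y) = 2*y - 4; vanishes at y ∈ {2}. (2, 2): f_x = 0, f = 0 — SINGULAR.
  x = 3: f_y(3, y) = 6 - 2*y; vanishes at y ∈ {3}. (3, 3): f_x = -6 ≠ 0.
  x = 4: f_y(4, y) = 20 - 6*y; no integer root y with |y| ≤ 4.
Only singular point on the grid: (2, 2).
Classify: substitute x = 2 + u, y = 2 + v and expand: f = -2*u**3 + 2*u**2*v - u**2 - 2*u*v**2 + v**2.
No constant or linear terms (consistent with a singular point). Quadratic part: -u**2 + v**2. Cubic part: -2*u**3 + 2*u**2*v - 2*u*v**2.
The quadratic part v**2 - u**2 = (v − u)(v + u) splits into two distinct linear factors, so there are two distinct tangent lines y − 2 = ±(x − 2) — this is a node (ordinary double point).
Classification: node.


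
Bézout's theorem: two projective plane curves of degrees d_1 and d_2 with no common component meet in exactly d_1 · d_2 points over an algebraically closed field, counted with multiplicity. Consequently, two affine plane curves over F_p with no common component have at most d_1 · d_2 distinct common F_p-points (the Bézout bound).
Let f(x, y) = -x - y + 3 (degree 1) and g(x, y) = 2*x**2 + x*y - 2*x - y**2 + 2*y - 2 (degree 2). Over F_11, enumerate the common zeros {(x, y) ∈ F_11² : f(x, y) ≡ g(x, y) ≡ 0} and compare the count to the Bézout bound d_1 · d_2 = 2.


Common zeros: {(1, 2)}; count = 1; Bézout bound = 2.

deg(f) = 1, deg(g) = 2, so Bézout bound = 2.
Scan x ∈ F_11. For each x, list the y ∈ F_11 with f(x, y) ≡ 0 and those with g(x, y) ≡ 0 (mod 11); the common zeros in that column are the intersection.
  x = 0: f ≡ 0 at y ∈ {3}; g ≡ 0 at y ∈ ∅; common: ∅.
  x = 1: f ≡ 0 at y ∈ {2}; g ≡ 0 at y ∈ {1, 2}; common: {2}.
  x = 2: f ≡ 0 at y ∈ {1}; g ≡ 0 at y ∈ ∅; common: ∅.
  x = 3: f ≡ 0 at y ∈ {0}; g ≡ 0 at y ∈ ∅; common: ∅.
  x = 4: f ≡ 0 at y ∈ {10}; g ≡ 0 at y ∈ {0, 6}; common: ∅.
  x = 5: f ≡ 0 at y ∈ {9}; g ≡ 0 at y ∈ {1, 6}; common: ∅.
  x = 6: f ≡ 0 at y ∈ {8}; g ≡ 0 at y ∈ ∅; common: ∅.
  x = 7: f ≡ 0 at y ∈ {7}; g ≡ 0 at y ∈ ∅; common: ∅.
  x = 8: f ≡ 0 at y ∈ {6}; g ≡ 0 at y ∈ {0, 10}; common: ∅.
  x = 9: f ≡ 0 at y ∈ {5}; g ≡ 0 at y ∈ ∅; common: ∅.
  x = 10: f ≡ 0 at y ∈ {4}; g ≡ 0 at y ∈ {2, 10}; common: ∅.
Collecting: common zeros = {(1, 2)}, so the count is 1.
Comparison with the Bézout bound: 1 ≤ 2 = deg(f)·deg(g), as expected for curves with no common component (the affine F_11-count falls short of the bound because intersections may lie at infinity, over extension fields, or carry multiplicity).


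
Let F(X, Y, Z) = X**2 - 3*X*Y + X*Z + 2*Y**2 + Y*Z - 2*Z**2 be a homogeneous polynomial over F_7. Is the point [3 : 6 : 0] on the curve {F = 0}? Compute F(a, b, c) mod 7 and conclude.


F(3,6,0) ≡ 6 (mod 7); P is NOT on the curve.

Evaluate F(3, 6, 0) term-by-term (mod 7).
  X**2 ↦ 1·9·1·1 = 9
  -3*X*Y ↦ -3·3·6·1 = -54
  X*Z ↦ 1·3·1·0 = 0
  2*Y**2 ↦ 2·1·36·1 = 72
  Y*Z ↦ 1·1·6·0 = 0
  -2*Z**2 ↦ -2·1·1·0 = 0
Sum: F(3, 6, 0) = (9) + (-54) + (0) + (72) + (0) + (0) = 27.
Reducing mod 7: 27 ≡ 6 (mod 7).
Since F(a, b, c) ≡ 6 ≠ 0 (mod 7), P does NOT lie on the curve.


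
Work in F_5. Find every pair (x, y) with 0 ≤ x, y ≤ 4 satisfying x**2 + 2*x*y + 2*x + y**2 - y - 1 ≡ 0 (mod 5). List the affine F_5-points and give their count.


Affine F_5-points: {(0, 3), (2, 3), (2, 4), (3, 1), (3, 4)}; count = 5.

For each of the 25 pairs (x, y) ∈ F_5², evaluate f(x, y) mod 5. Record the zeros.
  x = 0: [0↦4, 1↦4, 2↦1, 3↦0, 4↦1]  zeros at y ∈ {3}
  x = 1: [0↦2, 1↦4, 2↦3, 3↦4, 4↦2]  zeros at y ∈ ∅
  x = 2: [0↦2, 1↦1, 2↦2, 3↦0, 4↦0]  zeros at y ∈ {3, 4}
  x = 3: [0↦4, 1↦0, 2↦3, 3↦3, 4↦0]  zeros at y ∈ {1, 4}
  x = 4: [0↦3, 1↦1, 2↦1, 3↦3, 4↦2]  zeros at y ∈ ∅
Collecting zeros: affine points = {(0, 3), (2, 3), (2, 4), (3, 1), (3, 4)}.
Total count |C(F_5)_aff| = 5.


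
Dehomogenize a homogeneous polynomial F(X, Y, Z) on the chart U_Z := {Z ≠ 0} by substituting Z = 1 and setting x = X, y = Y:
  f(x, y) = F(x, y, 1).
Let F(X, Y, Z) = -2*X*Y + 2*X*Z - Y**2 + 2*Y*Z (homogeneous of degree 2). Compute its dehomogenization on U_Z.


f(x, y) = -2*x*y + 2*x - y**2 + 2*y

On U_Z we set Z = 1. Each monomial c·X^i·Y^j·Z^k in F becomes c·x^i·y^j·1^k = c·x^i·y^j.
Substituting Z = 1: F(X, Y, 1) = -2*x*y + 2*x - y**2 + 2*y.
Note: deg(f) ≤ deg(F) = 2; strict inequality happens when F is divisible by Z (lost terms).


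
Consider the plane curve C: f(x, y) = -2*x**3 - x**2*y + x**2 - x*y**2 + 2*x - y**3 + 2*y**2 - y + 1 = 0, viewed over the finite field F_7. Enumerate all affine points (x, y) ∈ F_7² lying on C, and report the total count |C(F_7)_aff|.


Affine F_7-points: {(0, 4), (1, 1), (2, 0), (2, 3), (2, 4), (3, 2), (3, 5), (3, 6)}; count = 8.

For each of the 49 pairs (x, y) ∈ F_7², evaluate f(x, y) mod 7. Record the zeros.
  x = 0: [0↦1, 1↦1, 2↦6, 3↦3, 4↦0, 5↦5, 6↦5]  zeros at y ∈ {4}
  x = 1: [0↦2, 1↦0, 2↦1, 3↦6, 4↦2, 5↦4, 6↦6]  zeros at y ∈ {1}
  x = 2: [0↦0, 1↦1, 2↦3, 3↦0, 4↦0, 5↦4, 6↦6]  zeros at y ∈ {0, 3, 4}
  x = 3: [0↦4, 1↦6, 2↦0, 3↦1, 4↦3, 5↦0, 6↦0]  zeros at y ∈ {2, 5, 6}
  x = 4: [0↦2, 1↦3, 2↦1, 3↦4, 4↦6, 5↦1, 6↦4]  zeros at y ∈ ∅
  x = 5: [0↦3, 1↦1, 2↦1, 3↦4, 4↦4, 5↦2, 6↦6]  zeros at y ∈ ∅
  x = 6: [0↦2, 1↦2, 2↦2, 3↦3, 4↦6, 5↦5, 6↦1]  zeros at y ∈ ∅
Collecting zeros: affine points = {(0, 4), (1, 1), (2, 0), (2, 3), (2, 4), (3, 2), (3, 5), (3, 6)}.
Total count |C(F_7)_aff| = 8.


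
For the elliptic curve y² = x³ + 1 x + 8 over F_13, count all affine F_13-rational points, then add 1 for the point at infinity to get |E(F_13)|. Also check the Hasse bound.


Affine points = {(1, 6), (1, 7), (3, 5), (3, 8), (6, 3), (6, 10), (10, 2), (10, 11)}; affine count = 8; |E(F_13)| = 9.

Discriminant check: Δ ∝ 4a³ + 27b² = 4·1³ + 27·8² = 4·1 + 27·64 ≡ 3 (mod 13). Nonzero ⇒ E is nonsingular.
For each x ∈ F_13, compute rhs = x³ + 1·x + 8 mod 13, then count y ∈ F_13 with y² ≡ rhs.
  x = 0: rhs = 8, matching y values: none (0 points).
  x = 1: rhs = 10, matching y values: 6, 7 (2 points).
  x = 2: rhs = 5, matching y values: none (0 points).
  x = 3: rhs = 12, matching y values: 5, 8 (2 points).
  x = 4: rhs = 11, matching y values: none (0 points).
  x = 5: rhs = 8, matching y values: none (0 points).
  x = 6: rhs = 9, matching y values: 3, 10 (2 points).
  x = 7: rhs = 7, matching y values: none (0 points).
  x = 8: rhs = 8, matching y values: none (0 points).
  x = 9: rhs = 5, matching y values: none (0 points).
  x = 10: rhs = 4, matching y values: 2, 11 (2 points).
  x = 11: rhs = 11, matching y values: none (0 points).
  x = 12: rhs = 6, matching y values: none (0 points).
Total affine count: 8.
Full point count |E(F_13)| = 8 + 1 = 9.
Hasse bound: |9 − (13+1)| = |-5| = 5 ≤ 2√13 ≈ 7.2111 ✓.


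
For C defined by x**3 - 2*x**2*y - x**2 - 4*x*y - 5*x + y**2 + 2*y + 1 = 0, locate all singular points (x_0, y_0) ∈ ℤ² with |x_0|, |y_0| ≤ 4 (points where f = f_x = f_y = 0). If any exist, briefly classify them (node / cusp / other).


Singular points: {(-1, -2)}; classification: cusp.

Compute partial derivatives:
  f_x = 3*x**2 - 4*x*y - 2*x - 4*y - 5.
  f_y = -2*x**2 - 4*x + 2*y + 2.
Scan x_0 ∈ {−4, ..., 4}. For each x_0, f_y(x_0, y) is a polynomial in y; find its integer roots y ∈ {−4, ..., 4}, then test f_x and f at those candidates.
  x = -4: f_y(-4, y) = 2*y - 14; no integer root y with |y| ≤ 4.
  x = -3: f_y(-3, y) = 2*y - 4; vanishes at y ∈ {2}. (-3, 2): f_x = 44 ≠ 0.
  x = -2: f_y(-2, y) = 2*y + 2; vanishes at y ∈ {-1}. (-2, -1): f_x = 7 ≠ 0.
  x = -1: f_y(-1, y) = 2*y + 4; vanishes at y ∈ {-2}. (-1, -2): f_x = 0, f = 0 — SINGULAR.
  x = 0: f_y(0, y) = 2*y + 2; vanishes at y ∈ {-1}. (0, -1): f_x = -1 ≠ 0.
  x = 1: f_y(1, y) = 2*y - 4; vanishes at y ∈ {2}. (1, 2): f_x = -20 ≠ 0.
  x = 2: f_y(2, y) = 2*y - 14; no integer root y with |y| ≤ 4.
  x = 3: f_y(3, y) = 2*y - 28; no integer root y with |y| ≤ 4.
  x = 4: f_y(4, y) = 2*y - 46; no integer root y with |y| ≤ 4.
Only singular point on the grid: (-1, -2).
Classify: substitute x = -1 + u, y = -2 + v and expand: f = u**3 - 2*u**2*v + v**2.
No constant or linear terms (consistent with a singular point). Quadratic part: v**2. Cubic part: u**3 - 2*u**2*v.
The quadratic part v**2 is a perfect square, so there is a single (double) tangent line v = 0, i.e. y = -2. Restricting the cubic part to that line (v = 0) leaves u**3 ≠ 0, so f is not divisible by v and the branch is v² ≈ -u**3 to lowest order — this is a cusp.
Classification: cusp.


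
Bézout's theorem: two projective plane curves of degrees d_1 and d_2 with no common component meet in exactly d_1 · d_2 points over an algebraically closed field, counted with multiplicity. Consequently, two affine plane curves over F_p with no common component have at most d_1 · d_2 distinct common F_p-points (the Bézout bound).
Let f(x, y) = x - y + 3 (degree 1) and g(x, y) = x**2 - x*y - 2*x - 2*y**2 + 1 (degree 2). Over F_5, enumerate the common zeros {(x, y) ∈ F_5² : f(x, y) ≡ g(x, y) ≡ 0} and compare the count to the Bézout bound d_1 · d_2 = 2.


Common zeros: ∅; count = 0; Bézout bound = 2.

deg(f) = 1, deg(g) = 2, so Bézout bound = 2.
Scan x ∈ F_5. For each x, list the y ∈ F_5 with f(x, y) ≡ 0 and those with g(x, y) ≡ 0 (mod 5); the common zeros in that column are the intersection.
  x = 0: f ≡ 0 at y ∈ {3}; g ≡ 0 at y ∈ ∅; common: ∅.
  x = 1: f ≡ 0 at y ∈ {4}; g ≡ 0 at y ∈ {0, 2}; common: ∅.
  x = 2: f ≡ 0 at y ∈ {0}; g ≡ 0 at y ∈ ∅; common: ∅.
  x = 3: f ≡ 0 at y ∈ {1}; g ≡ 0 at y ∈ {2, 4}; common: ∅.
  x = 4: f ≡ 0 at y ∈ {2}; g ≡ 0 at y ∈ ∅; common: ∅.
Collecting: common zeros = ∅, so the count is 0.
Comparison with the Bézout bound: 0 ≤ 2 = deg(f)·deg(g), as expected for curves with no common component (the affine F_5-count falls short of the bound because intersections may lie at infinity, over extension fields, or carry multiplicity).


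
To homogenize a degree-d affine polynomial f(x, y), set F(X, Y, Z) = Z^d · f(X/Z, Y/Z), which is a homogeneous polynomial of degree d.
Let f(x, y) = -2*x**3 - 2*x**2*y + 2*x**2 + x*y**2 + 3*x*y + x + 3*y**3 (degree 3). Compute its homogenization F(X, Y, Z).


F(X, Y, Z) = -2*X**3 - 2*X**2*Y + 2*X**2*Z + X*Y**2 + 3*X*Y*Z + X*Z**2 + 3*Y**3

deg(f) = 3.
Substitute x = X/Z, y = Y/Z into f, then multiply by Z^3.
  monomial -2·x^3·y^0 ↦ -2·X^3·Y^0·Z^0.
  monomial -2·x^2·y^1 ↦ -2·X^2·Y^1·Z^0.
  monomial 2·x^2·y^0 ↦ 2·X^2·Y^0·Z^1.
  monomial 1·x^1·y^2 ↦ 1·X^1·Y^2·Z^0.
  monomial 3·x^1·y^1 ↦ 3·X^1·Y^1·Z^1.
  monomial 1·x^1·y^0 ↦ 1·X^1·Y^0·Z^2.
  monomial 3·x^0·y^3 ↦ 3·X^0·Y^3·Z^0.
Collecting: F(X, Y, Z) = -2*X**3 - 2*X**2*Y + 2*X**2*Z + X*Y**2 + 3*X*Y*Z + X*Z**2 + 3*Y**3.


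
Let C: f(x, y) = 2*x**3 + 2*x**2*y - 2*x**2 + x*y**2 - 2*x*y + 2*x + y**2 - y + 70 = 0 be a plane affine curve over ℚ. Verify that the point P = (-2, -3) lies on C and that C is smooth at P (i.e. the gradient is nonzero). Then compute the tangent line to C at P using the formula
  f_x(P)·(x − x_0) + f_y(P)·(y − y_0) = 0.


Tangent line at P: 73*x + 17*y + 197 = 0.

Step 1: f(-2, -3) = 0, so P lies on C.
Step 2: partial derivatives
  f_x(x, y) = 6*x**2 + 4*x*y - 4*x + y**2 - 2*y + 2, f_y(x, y) = 2*x**2 + 2*x*y - 2*x + 2*y - 1.
  f_x(P) = 73, f_y(P) = 17 (gradient nonzero, so P is smooth).
Step 3: tangent line at P: 73·(x − -2) + 17·(y − -3) = 0.
Expanding: 73*x + 17*y + 197 = 0.


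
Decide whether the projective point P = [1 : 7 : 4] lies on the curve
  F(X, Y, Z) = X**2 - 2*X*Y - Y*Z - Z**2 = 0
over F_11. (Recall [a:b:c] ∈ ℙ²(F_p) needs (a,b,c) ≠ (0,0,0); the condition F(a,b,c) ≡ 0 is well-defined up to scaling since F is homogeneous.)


F(1,7,4) ≡ 9 (mod 11); P is NOT on the curve.

Evaluate F(1, 7, 4) term-by-term (mod 11).
  X**2 ↦ 1·1·1·1 = 1
  -2*X*Y ↦ -2·1·7·1 = -14
  -Y*Z ↦ -1·1·7·4 = -28
  -Z**2 ↦ -1·1·1·16 = -16
Sum: F(1, 7, 4) = (1) + (-14) + (-28) + (-16) = -57.
Reducing mod 11: -57 ≡ 9 (mod 11).
Since F(a, b, c) ≡ 9 ≠ 0 (mod 11), P does NOT lie on the curve.


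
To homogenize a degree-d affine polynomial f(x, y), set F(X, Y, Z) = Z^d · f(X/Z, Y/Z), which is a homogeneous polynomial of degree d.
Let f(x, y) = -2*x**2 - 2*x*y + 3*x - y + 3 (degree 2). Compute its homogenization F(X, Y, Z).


F(X, Y, Z) = -2*X**2 - 2*X*Y + 3*X*Z - Y*Z + 3*Z**2

deg(f) = 2.
Substitute x = X/Z, y = Y/Z into f, then multiply by Z^2.
  monomial -2·x^2·y^0 ↦ -2·X^2·Y^0·Z^0.
  monomial -2·x^1·y^1 ↦ -2·X^1·Y^1·Z^0.
  monomial 3·x^1·y^0 ↦ 3·X^1·Y^0·Z^1.
  monomial -1·x^0·y^1 ↦ -1·X^0·Y^1·Z^1.
  monomial 3·x^0·y^0 ↦ 3·X^0·Y^0·Z^2.
Collecting: F(X, Y, Z) = -2*X**2 - 2*X*Y + 3*X*Z - Y*Z + 3*Z**2.


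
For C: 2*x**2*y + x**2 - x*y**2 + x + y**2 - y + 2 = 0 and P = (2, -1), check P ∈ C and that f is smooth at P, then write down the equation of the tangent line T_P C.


Tangent line at P: -4*x + 9*y + 17 = 0.

Step 1: f(2, -1) = 0, so P lies on C.
Step 2: partial derivatives
  f_x(x, y) = 4*x*y + 2*x - y**2 + 1, f_y(x, y) = 2*x**2 - 2*x*y + 2*y - 1.
  f_x(P) = -4, f_y(P) = 9 (gradient nonzero, so P is smooth).
Step 3: tangent line at P: -4·(x − 2) + 9·(y − -1) = 0.
Expanding: -4*x + 9*y + 17 = 0.


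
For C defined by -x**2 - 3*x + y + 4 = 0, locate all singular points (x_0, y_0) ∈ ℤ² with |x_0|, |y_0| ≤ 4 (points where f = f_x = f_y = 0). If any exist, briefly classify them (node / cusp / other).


No singular points in the scanned grid; C is smooth there.

Compute partial derivatives:
  f_x = -2*x - 3.
  f_y = 1.
f_y = 1 is a nonzero constant, so f_y never vanishes: no point (x, y) can satisfy f = f_x = f_y = 0. In particular no (x, y) ∈ {−4, ..., 4}² is singular; the curve is smooth.


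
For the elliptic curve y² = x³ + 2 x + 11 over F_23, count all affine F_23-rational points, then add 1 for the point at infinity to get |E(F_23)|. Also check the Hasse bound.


Affine points = {(2, 0), (5, 10), (5, 13), (6, 3), (6, 20), (7, 0), (13, 7), (13, 16), (14, 0), (15, 9), (15, 14), (17, 6), (17, 17), (19, 10), (19, 13), (20, 1), (20, 22), (22, 10), (22, 13)}; affine count = 19; |E(F_23)| = 20.

Discriminant check: Δ ∝ 4a³ + 27b² = 4·2³ + 27·11² = 4·8 + 27·121 ≡ 10 (mod 23). Nonzero ⇒ E is nonsingular.
For each x ∈ F_23, compute rhs = x³ + 2·x + 11 mod 23, then count y ∈ F_23 with y² ≡ rhs.
  x = 0: rhs = 11, matching y values: none (0 points).
  x = 1: rhs = 14, matching y values: none (0 points).
  x = 2: rhs = 0, matching y values: 0 (1 points).
  x = 3: rhs = 21, matching y values: none (0 points).
  x = 4: rhs = 14, matching y values: none (0 points).
  x = 5: rhs = 8, matching y values: 10, 13 (2 points).
  x = 6: rhs = 9, matching y values: 3, 20 (2 points).
  x = 7: rhs = 0, matching y values: 0 (1 points).
  x = 8: rhs = 10, matching y values: none (0 points).
  x = 9: rhs = 22, matching y values: none (0 points).
  x = 10: rhs = 19, matching y values: none (0 points).
  x = 11: rhs = 7, matching y values: none (0 points).
  x = 12: rhs = 15, matching y values: none (0 points).
  x = 13: rhs = 3, matching y values: 7, 16 (2 points).
  x = 14: rhs = 0, matching y values: 0 (1 points).
  x = 15: rhs = 12, matching y values: 9, 14 (2 points).
  x = 16: rhs = 22, matching y values: none (0 points).
  x = 17: rhs = 13, matching y values: 6, 17 (2 points).
  x = 18: rhs = 14, matching y values: none (0 points).
  x = 19: rhs = 8, matching y values: 10, 13 (2 points).
  x = 20: rhs = 1, matching y values: 1, 22 (2 points).
  x = 21: rhs = 22, matching y values: none (0 points).
  x = 22: rhs = 8, matching y values: 10, 13 (2 points).
Total affine count: 19.
Full point count |E(F_23)| = 19 + 1 = 20.
Hasse bound: |20 − (23+1)| = |-4| = 4 ≤ 2√23 ≈ 9.5917 ✓.


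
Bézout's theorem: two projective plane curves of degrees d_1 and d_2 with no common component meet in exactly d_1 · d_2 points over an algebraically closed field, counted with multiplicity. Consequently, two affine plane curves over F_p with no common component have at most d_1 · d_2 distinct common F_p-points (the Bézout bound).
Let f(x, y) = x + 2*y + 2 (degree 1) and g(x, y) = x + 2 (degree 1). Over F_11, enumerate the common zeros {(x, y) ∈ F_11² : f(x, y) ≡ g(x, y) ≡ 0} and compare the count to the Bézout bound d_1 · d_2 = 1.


Common zeros: {(9, 0)}; count = 1; Bézout bound = 1.

deg(f) = 1, deg(g) = 1, so Bézout bound = 1.
Scan x ∈ F_11. For each x, list the y ∈ F_11 with f(x, y) ≡ 0 and those with g(x, y) ≡ 0 (mod 11); the common zeros in that column are the intersection.
  x = 0: f ≡ 0 at y ∈ {10}; g ≡ 0 at y ∈ ∅; common: ∅.
  x = 1: f ≡ 0 at y ∈ {4}; g ≡ 0 at y ∈ ∅; common: ∅.
  x = 2: f ≡ 0 at y ∈ {9}; g ≡ 0 at y ∈ ∅; common: ∅.
  x = 3: f ≡ 0 at y ∈ {3}; g ≡ 0 at y ∈ ∅; common: ∅.
  x = 4: f ≡ 0 at y ∈ {8}; g ≡ 0 at y ∈ ∅; common: ∅.
  x = 5: f ≡ 0 at y ∈ {2}; g ≡ 0 at y ∈ ∅; common: ∅.
  x = 6: f ≡ 0 at y ∈ {7}; g ≡ 0 at y ∈ ∅; common: ∅.
  x = 7: f ≡ 0 at y ∈ {1}; g ≡ 0 at y ∈ ∅; common: ∅.
  x = 8: f ≡ 0 at y ∈ {6}; g ≡ 0 at y ∈ ∅; common: ∅.
  x = 9: f ≡ 0 at y ∈ {0}; g ≡ 0 at y ∈ {0, 1, 2, 3, 4, 5, 6, 7, 8, 9, 10}; common: {0}.
  x = 10: f ≡ 0 at y ∈ {5}; g ≡ 0 at y ∈ ∅; common: ∅.
Collecting: common zeros = {(9, 0)}, so the count is 1.
Comparison with the Bézout bound: 1 ≤ 1 = deg(f)·deg(g), as expected for curves with no common component (the bound is attained).


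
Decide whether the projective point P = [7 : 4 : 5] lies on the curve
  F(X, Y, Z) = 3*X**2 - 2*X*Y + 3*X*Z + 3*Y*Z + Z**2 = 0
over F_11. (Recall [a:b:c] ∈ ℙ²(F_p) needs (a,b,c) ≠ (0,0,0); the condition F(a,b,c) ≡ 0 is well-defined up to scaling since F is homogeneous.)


F(7,4,5) ≡ 6 (mod 11); P is NOT on the curve.

Evaluate F(7, 4, 5) term-by-term (mod 11).
  3*X**2 ↦ 3·49·1·1 = 147
  -2*X*Y ↦ -2·7·4·1 = -56
  3*X*Z ↦ 3·7·1·5 = 105
  3*Y*Z ↦ 3·1·4·5 = 60
  Z**2 ↦ 1·1·1·25 = 25
Sum: F(7, 4, 5) = (147) + (-56) + (105) + (60) + (25) = 281.
Reducing mod 11: 281 ≡ 6 (mod 11).
Since F(a, b, c) ≡ 6 ≠ 0 (mod 11), P does NOT lie on the curve.


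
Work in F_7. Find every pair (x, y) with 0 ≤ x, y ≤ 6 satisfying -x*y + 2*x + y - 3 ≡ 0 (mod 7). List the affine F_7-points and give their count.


Affine F_7-points: {(0, 3), (2, 1), (3, 5), (4, 4), (5, 0), (6, 6)}; count = 6.

For each of the 49 pairs (x, y) ∈ F_7², evaluate f(x, y) mod 7. Record the zeros.
  x = 0: [0↦4, 1↦5, 2↦6, 3↦0, 4↦1, 5↦2, 6↦3]  zeros at y ∈ {3}
  x = 1: [0↦6, 1↦6, 2↦6, 3↦6, 4↦6, 5↦6, 6↦6]  zeros at y ∈ ∅
  x = 2: [0↦1, 1↦0, 2↦6, 3↦5, 4↦4, 5↦3, 6↦2]  zeros at y ∈ {1}
  x = 3: [0↦3, 1↦1, 2↦6, 3↦4, 4↦2, 5↦0, 6↦5]  zeros at y ∈ {5}
  x = 4: [0↦5, 1↦2, 2↦6, 3↦3, 4↦0, 5↦4, 6↦1]  zeros at y ∈ {4}
  x = 5: [0↦0, 1↦3, 2↦6, 3↦2, 4↦5, 5↦1, 6↦4]  zeros at y ∈ {0}
  x = 6: [0↦2, 1↦4, 2↦6, 3↦1, 4↦3, 5↦5, 6↦0]  zeros at y ∈ {6}
Collecting zeros: affine points = {(0, 3), (2, 1), (3, 5), (4, 4), (5, 0), (6, 6)}.
Total count |C(F_7)_aff| = 6.


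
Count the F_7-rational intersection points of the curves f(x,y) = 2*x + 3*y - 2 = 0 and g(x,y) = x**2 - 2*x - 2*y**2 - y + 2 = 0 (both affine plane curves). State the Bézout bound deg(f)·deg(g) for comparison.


Common zeros: {(5, 2)}; count = 1; Bézout bound = 2.

deg(f) = 1, deg(g) = 2, so Bézout bound = 2.
Scan x ∈ F_7. For each x, list the y ∈ F_7 with f(x, y) ≡ 0 and those with g(x, y) ≡ 0 (mod 7); the common zeros in that column are the intersection.
  x = 0: f ≡ 0 at y ∈ {3}; g ≡ 0 at y ∈ ∅; common: ∅.
  x = 1: f ≡ 0 at y ∈ {0}; g ≡ 0 at y ∈ {4, 6}; common: ∅.
  x = 2: f ≡ 0 at y ∈ {4}; g ≡ 0 at y ∈ ∅; common: ∅.
  x = 3: f ≡ 0 at y ∈ {1}; g ≡ 0 at y ∈ ∅; common: ∅.
  x = 4: f ≡ 0 at y ∈ {5}; g ≡ 0 at y ∈ {1, 2}; common: ∅.
  x = 5: f ≡ 0 at y ∈ {2}; g ≡ 0 at y ∈ {1, 2}; common: {2}.
  x = 6: f ≡ 0 at y ∈ {6}; g ≡ 0 at y ∈ ∅; common: ∅.
Collecting: common zeros = {(5, 2)}, so the count is 1.
Comparison with the Bézout bound: 1 ≤ 2 = deg(f)·deg(g), as expected for curves with no common component (the affine F_7-count falls short of the bound because intersections may lie at infinity, over extension fields, or carry multiplicity).


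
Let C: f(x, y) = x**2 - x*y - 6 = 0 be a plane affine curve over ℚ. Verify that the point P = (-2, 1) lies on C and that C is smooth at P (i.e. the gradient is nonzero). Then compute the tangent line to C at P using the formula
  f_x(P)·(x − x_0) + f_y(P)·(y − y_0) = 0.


Tangent line at P: -5*x + 2*y - 12 = 0.

Step 1: f(-2, 1) = 0, so P lies on C.
Step 2: partial derivatives
  f_x(x, y) = 2*x - y, f_y(x, y) = -x.
  f_x(P) = -5, f_y(P) = 2 (gradient nonzero, so P is smooth).
Step 3: tangent line at P: -5·(x − -2) + 2·(y − 1) = 0.
Expanding: -5*x + 2*y - 12 = 0.


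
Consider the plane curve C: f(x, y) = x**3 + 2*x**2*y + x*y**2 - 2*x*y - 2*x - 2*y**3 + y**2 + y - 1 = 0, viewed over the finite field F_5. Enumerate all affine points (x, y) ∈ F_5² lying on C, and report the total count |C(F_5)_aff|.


Affine F_5-points: {(1, 3), (3, 0), (3, 1), (4, 0)}; count = 4.

For each of the 25 pairs (x, y) ∈ F_5², evaluate f(x, y) mod 5. Record the zeros.
  x = 0: [0↦4, 1↦4, 2↦4, 3↦2, 4↦1]  zeros at y ∈ ∅
  x = 1: [0↦3, 1↦4, 2↦2, 3↦0, 4↦1]  zeros at y ∈ {3}
  x = 2: [0↦3, 1↦4, 2↦4, 3↦1, 4↦3]  zeros at y ∈ ∅
  x = 3: [0↦0, 1↦0, 2↦1, 3↦1, 4↦3]  zeros at y ∈ {0, 1}
  x = 4: [0↦0, 1↦3, 2↦4, 3↦1, 4↦2]  zeros at y ∈ {0}
Collecting zeros: affine points = {(1, 3), (3, 0), (3, 1), (4, 0)}.
Total count |C(F_5)_aff| = 4.


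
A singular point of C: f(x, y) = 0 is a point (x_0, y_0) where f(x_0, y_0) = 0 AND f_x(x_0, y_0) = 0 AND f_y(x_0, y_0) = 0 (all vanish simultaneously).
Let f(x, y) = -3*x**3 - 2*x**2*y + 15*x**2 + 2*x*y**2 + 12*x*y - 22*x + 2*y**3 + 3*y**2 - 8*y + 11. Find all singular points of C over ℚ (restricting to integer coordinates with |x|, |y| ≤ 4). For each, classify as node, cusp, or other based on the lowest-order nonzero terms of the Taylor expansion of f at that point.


Singular points: {(2, -1)}; classification: node.

Compute partial derivatives:
  f_x = -9*x**2 - 4*x*y + 30*x + 2*y**2 + 12*y - 22.
  f_y = -2*x**2 + 4*x*y + 12*x + 6*y**2 + 6*y - 8.
Scan x_0 ∈ {−4, ..., 4}. For each x_0, f_y(x_0, y) is a polynomial in y; find its integer roots y ∈ {−4, ..., 4}, then test f_x and f at those candidates.
  x = -4: f_y(-4, y) = 6*y**2 - 10*y - 88; no integer root y with |y| ≤ 4.
  x = -3: f_y(-3, y) = 6*y**2 - 6*y - 62; no integer root y with |y| ≤ 4.
  x = -2: f_y(-2, y) = 6*y**2 - 2*y - 40; no integer root y with |y| ≤ 4.
  x = -1: f_y(-1, y) = 6*y**2 + 2*y - 22; no integer root y with |y| ≤ 4.
  x = 0: f_y(0, y) = 6*y**2 + 6*y - 8; no integer root y with |y| ≤ 4.
  x = 1: f_y(1, y) = 6*y**2 + 10*y + 2; no integer root y with |y| ≤ 4.
  x = 2: f_y(2, y) = 6*y**2 + 14*y + 8; vanishes at y ∈ {-1}. (2, -1): f_x = 0, f = 0 — SINGULAR.
  x = 3: f_y(3, y) = 6*y**2 + 18*y + 10; no integer root y with |y| ≤ 4.
  x = 4: f_y(4, y) = 6*y**2 + 22*y + 8; no integer root y with |y| ≤ 4.
Only singular point on the grid: (2, -1).
Classify: substitute x = 2 + u, y = -1 + v and expand: f = -3*u**3 - 2*u**2*v - u**2 + 2*u*v**2 + 2*v**3 + v**2.
No constant or linear terms (consistent with a singular point). Quadratic part: -u**2 + v**2. Cubic part: -3*u**3 - 2*u**2*v + 2*u*v**2 + 2*v**3.
The quadratic part v**2 - u**2 = (v − u)(v + u) splits into two distinct linear factors, so there are two distinct tangent lines y − -1 = ±(x − 2) — this is a node (ordinary double point).
Classification: node.
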